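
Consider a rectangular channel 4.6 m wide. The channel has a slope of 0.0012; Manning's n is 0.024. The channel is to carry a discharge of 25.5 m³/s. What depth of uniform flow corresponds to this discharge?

Manning's equation rearranged: A R^(2/3) = nQ / (1·√S) = 0.024 × 25.5 / (√0.0012) = 17.67.
At y = 3.69 m: A R^(2/3) = 21.41 — high.
At y = 2.28 m: A R^(2/3) = 11.48 — low.
At y = 3.17 m: A R^(2/3) = 17.66 — ≈ 17.67.

y_n = 3.17 m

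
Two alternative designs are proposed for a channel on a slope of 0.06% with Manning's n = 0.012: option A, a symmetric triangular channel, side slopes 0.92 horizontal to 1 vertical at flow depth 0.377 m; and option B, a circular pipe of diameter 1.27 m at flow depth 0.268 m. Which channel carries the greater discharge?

Channel A: For a triangular section with side slope z = 0.92: A = zy² = 0.92×0.377² = 0.1308 m²; P = 2y√(1+z²) = 2×0.377×1.359 = 1.025 m. Hydraulic radius R = A/P = 0.1308/1.025 = 0.1276 m. Q_A = (1/0.012)·0.1308·0.1276^(2/3)·√0.0006 = 0.06766 m³/s.
Channel B: For a circular section of diameter D = 1.27 m at depth y = 0.268 m, the central angle is θ = 2 arccos(1 − 2y/D) = 1.909 rad. Then A = (D²/8)(θ − sin θ) = 0.1947 m² and P = Dθ/2 = 1.212 m. Hydraulic radius R = A/P = 0.1947/1.212 = 0.1606 m. Q_B = (1/0.012)·0.1947·0.1606^(2/3)·√0.0006 = 0.1175 m³/s.
Q_A = 0.06766 m³/s vs Q_B = 0.1175 m³/s, so channel B carries more.

channel B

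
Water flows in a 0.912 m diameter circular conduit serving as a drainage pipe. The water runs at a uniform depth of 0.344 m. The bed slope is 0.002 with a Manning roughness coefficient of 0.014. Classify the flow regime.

For a circular section of diameter D = 0.912 m at depth y = 0.344 m, the central angle is θ = 2 arccos(1 − 2y/D) = 2.645 rad. Then A = (D²/8)(θ − sin θ) = 0.2255 m² and P = Dθ/2 = 1.206 m.
Hydraulic radius R = A/P = 0.2255/1.206 = 0.187 m.
V = (1/n) R^(2/3) √S = (1/0.014) × 0.187^(2/3) × √0.002 = 1.044 m/s. Hydraulic depth D_h = A/T = 0.2255/0.8841 = 0.2551 m.
Froude number Fr = V/√(g·D_h) = 1.044/√(9.81×0.2551) = 0.66, which is less than 1, so the flow is subcritical.

subcritical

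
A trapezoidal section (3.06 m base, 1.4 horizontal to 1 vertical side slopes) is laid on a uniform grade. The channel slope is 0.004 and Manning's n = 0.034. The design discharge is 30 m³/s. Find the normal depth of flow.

Manning's equation rearranged: A R^(2/3) = nQ / (1·√S) = 0.034 × 30 / (√0.004) = 16.13.
At y = 1.83 m: A R^(2/3) = 10.96 — too small.
At y = 2.84 m: A R^(2/3) = 26.85 — too large.
At y = 2.22 m: A R^(2/3) = 16.14 — ≈ 16.13.

y_n = 2.22 m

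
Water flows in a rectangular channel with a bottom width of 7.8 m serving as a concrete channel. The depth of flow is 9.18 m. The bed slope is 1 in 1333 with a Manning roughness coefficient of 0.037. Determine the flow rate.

Flow area A = b·y = 7.8 × 9.18 = 71.6 m². Wetted perimeter P = b + 2y = 7.8 + 2×9.18 = 26.16 m.
Hydraulic radius R = A/P = 71.6/26.16 = 2.737 m.
Manning's equation: Q = (1/n) A R^(2/3) S^(1/2) = (1/0.037) × 71.6 × 2.737^(2/3) × 0.0007502^(1/2) = 104 m³/s.

Q = 104 m³/s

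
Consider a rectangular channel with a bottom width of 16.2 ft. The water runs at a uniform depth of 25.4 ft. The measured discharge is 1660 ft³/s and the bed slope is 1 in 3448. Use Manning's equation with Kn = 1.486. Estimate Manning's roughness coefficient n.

n = 0.021

Flow area A = b·y = 16.2 × 25.4 = 411.5 ft². Wetted perimeter P = b + 2y = 16.2 + 2×25.4 = 67 ft.
Hydraulic radius R = A/P = 411.5/67 = 6.141 ft.
Rearranging Manning's equation: n = (1.486/Q) A R^(2/3) S^(1/2) = (1.486/1660) × 411.5 × 6.141^(2/3) × √0.00029 = 0.021.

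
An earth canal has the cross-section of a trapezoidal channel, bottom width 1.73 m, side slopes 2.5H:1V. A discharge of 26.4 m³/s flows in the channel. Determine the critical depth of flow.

y_c = 1.56 m

At critical depth, Q² T / (g A³) = 1, i.e. A³/T = Q²/g = 26.4²/9.81 = 71.05.
At y = 1.07 m: A³/T = 14.79 — short.
At y = 1.7 m: A³/T = 102.7 — over.
At y = 1.56 m: A³/T = 71.09 — matches.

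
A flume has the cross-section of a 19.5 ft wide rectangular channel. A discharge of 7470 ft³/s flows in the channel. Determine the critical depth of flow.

For a rectangular channel, critical depth y_c = (q²/g)^(1/3) where q = Q/b = 7470/19.5 = 383.1 ft²/s.
So y_c = (383.1²/32.2)^(1/3) = 16.6 ft.

y_c = 16.6 ft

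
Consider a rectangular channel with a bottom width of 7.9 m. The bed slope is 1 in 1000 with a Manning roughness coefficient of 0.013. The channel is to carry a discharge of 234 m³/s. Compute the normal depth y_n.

Manning's equation rearranged: A R^(2/3) = nQ / (1·√S) = 0.013 × 234 / (√0.001) = 96.2.
Try y = 4.73 m: A R^(2/3) = 62.29 — short.
Try y = 7.71 m: A R^(2/3) = 115.5 — over.
Try y = 6.65 m: A R^(2/3) = 96.2 — close enough.

y_n = 6.65 m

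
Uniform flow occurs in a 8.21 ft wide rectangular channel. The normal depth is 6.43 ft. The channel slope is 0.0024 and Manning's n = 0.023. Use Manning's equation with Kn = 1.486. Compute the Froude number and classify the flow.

subcritical

Flow area A = b·y = 8.21 × 6.43 = 52.79 ft². Wetted perimeter P = b + 2y = 8.21 + 2×6.43 = 21.07 ft.
Hydraulic radius R = A/P = 52.79/21.07 = 2.505 ft.
V = (1.486/n) R^(2/3) √S = (1.486/0.023) × 2.505^(2/3) × √0.0024 = 5.839 ft/s. Hydraulic depth D_h = A/T = 52.79/8.21 = 6.43 ft.
Froude number Fr = V/√(g·D_h) = 5.839/√(32.2×6.43) = 0.406, which is less than 1, so the flow is subcritical.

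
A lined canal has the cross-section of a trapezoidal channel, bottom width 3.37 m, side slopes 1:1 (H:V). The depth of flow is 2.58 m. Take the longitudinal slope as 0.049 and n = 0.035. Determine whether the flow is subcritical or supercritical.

With bottom width b = 3.37 m and side slope z = 1: A = (b + zy)y = (3.37 + 1×2.58)×2.58 = 15.35 m²; P = b + 2y√(1+z²) = 3.37 + 2×2.58×1.414 = 10.67 m.
Hydraulic radius R = A/P = 15.35/10.67 = 1.439 m.
V = (1/n) R^(2/3) √S = (1/0.035) × 1.439^(2/3) × √0.049 = 8.062 m/s. Hydraulic depth D_h = A/T = 15.35/8.53 = 1.8 m.
Froude number Fr = V/√(g·D_h) = 8.062/√(9.81×1.8) = 1.92, which is greater than 1, so the flow is supercritical.

supercritical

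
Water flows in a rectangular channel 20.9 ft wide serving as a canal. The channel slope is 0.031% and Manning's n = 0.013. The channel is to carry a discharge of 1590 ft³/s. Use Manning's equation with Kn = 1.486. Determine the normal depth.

Manning's equation rearranged: A R^(2/3) = nQ / (1.486·√S) = 0.013 × 1590 / (1.486 × √0.00031) = 790.
Try y = 8.74 ft: A R^(2/3) = 516.8 — too small.
Try y = 12 ft: A R^(2/3) = 789.6 — matches.

y_n = 12 ft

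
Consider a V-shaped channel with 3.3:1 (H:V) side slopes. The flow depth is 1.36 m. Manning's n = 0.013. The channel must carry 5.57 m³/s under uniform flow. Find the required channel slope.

For a triangular section with side slope z = 3.3: A = zy² = 3.3×1.36² = 6.104 m²; P = 2y√(1+z²) = 2×1.36×3.448 = 9.379 m.
Hydraulic radius R = A/P = 6.104/9.379 = 0.6508 m.
From Manning's equation, S = [nQ / (1 A R^(2/3))]² = [0.013 × 5.57 / (1 × 6.104 × 0.6508^(2/3))]² = 0.00025.

S = 0.00025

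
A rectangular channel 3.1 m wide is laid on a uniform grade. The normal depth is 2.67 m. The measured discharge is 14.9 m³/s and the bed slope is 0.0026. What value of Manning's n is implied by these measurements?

n = 0.028

Flow area A = b·y = 3.1 × 2.67 = 8.277 m². Wetted perimeter P = b + 2y = 3.1 + 2×2.67 = 8.44 m.
Hydraulic radius R = A/P = 8.277/8.44 = 0.9807 m.
Rearranging Manning's equation: n = (1/Q) A R^(2/3) S^(1/2) = (1/14.9) × 8.277 × 0.9807^(2/3) × √0.0026 = 0.028.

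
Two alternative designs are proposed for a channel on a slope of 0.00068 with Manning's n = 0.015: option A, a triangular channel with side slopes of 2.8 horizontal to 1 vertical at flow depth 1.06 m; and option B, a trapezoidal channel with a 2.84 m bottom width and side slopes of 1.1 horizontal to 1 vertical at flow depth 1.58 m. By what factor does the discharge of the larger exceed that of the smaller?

Channel A: For a triangular section with side slope z = 2.8: A = zy² = 2.8×1.06² = 3.146 m²; P = 2y√(1+z²) = 2×1.06×2.973 = 6.303 m. Hydraulic radius R = A/P = 3.146/6.303 = 0.4991 m. Q_A = (1/0.015)·3.146·0.4991^(2/3)·√0.00068 = 3.441 m³/s.
Channel B: With bottom width b = 2.84 m and side slope z = 1.1: A = (b + zy)y = (2.84 + 1.1×1.58)×1.58 = 7.233 m²; P = b + 2y√(1+z²) = 2.84 + 2×1.58×1.487 = 7.538 m. Hydraulic radius R = A/P = 7.233/7.538 = 0.9596 m. Q_B = (1/0.015)·7.233·0.9596^(2/3)·√0.00068 = 12.23 m³/s.
The larger discharge is 12.23 m³/s and the smaller is 3.441 m³/s; the ratio is 3.55.

3.55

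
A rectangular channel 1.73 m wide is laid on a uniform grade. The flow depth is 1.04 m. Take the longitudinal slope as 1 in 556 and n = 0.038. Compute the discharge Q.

Q = 1.22 m³/s

Flow area A = b·y = 1.73 × 1.04 = 1.799 m². Wetted perimeter P = b + 2y = 1.73 + 2×1.04 = 3.81 m.
Hydraulic radius R = A/P = 1.799/3.81 = 0.4722 m.
Manning's equation: Q = (1/n) A R^(2/3) S^(1/2) = (1/0.038) × 1.799 × 0.4722^(2/3) × 0.001799^(1/2) = 1.22 m³/s.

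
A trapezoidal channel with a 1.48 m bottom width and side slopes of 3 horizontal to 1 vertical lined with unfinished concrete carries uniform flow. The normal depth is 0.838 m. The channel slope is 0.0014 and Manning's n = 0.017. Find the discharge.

Q = 4.6 m³/s

With bottom width b = 1.48 m and side slope z = 3: A = (b + zy)y = (1.48 + 3×0.838)×0.838 = 3.347 m²; P = b + 2y√(1+z²) = 1.48 + 2×0.838×3.162 = 6.78 m.
Hydraulic radius R = A/P = 3.347/6.78 = 0.4937 m.
Manning's equation: Q = (1/n) A R^(2/3) S^(1/2) = (1/0.017) × 3.347 × 0.4937^(2/3) × 0.0014^(1/2) = 4.6 m³/s.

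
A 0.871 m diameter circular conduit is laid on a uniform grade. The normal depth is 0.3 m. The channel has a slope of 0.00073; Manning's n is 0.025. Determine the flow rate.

For a circular section of diameter D = 0.871 m at depth y = 0.3 m, the central angle is θ = 2 arccos(1 − 2y/D) = 2.509 rad. Then A = (D²/8)(θ − sin θ) = 0.1818 m² and P = Dθ/2 = 1.093 m.
Hydraulic radius R = A/P = 0.1818/1.093 = 0.1664 m.
Manning's equation: Q = (1/n) A R^(2/3) S^(1/2) = (1/0.025) × 0.1818 × 0.1664^(2/3) × 0.00073^(1/2) = 0.0595 m³/s.

Q = 0.0595 m³/s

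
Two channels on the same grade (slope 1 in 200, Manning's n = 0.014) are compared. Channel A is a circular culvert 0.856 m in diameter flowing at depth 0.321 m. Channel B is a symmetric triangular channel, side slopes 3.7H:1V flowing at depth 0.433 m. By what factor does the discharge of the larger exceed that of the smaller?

Channel A: For a circular section of diameter D = 0.856 m at depth y = 0.321 m, the central angle is θ = 2 arccos(1 − 2y/D) = 2.636 rad. Then A = (D²/8)(θ − sin θ) = 0.1971 m² and P = Dθ/2 = 1.128 m. Hydraulic radius R = A/P = 0.1971/1.128 = 0.1747 m. Q_A = (1/0.014)·0.1971·0.1747^(2/3)·√0.005 = 0.3111 m³/s.
Channel B: For a triangular section with side slope z = 3.7: A = zy² = 3.7×0.433² = 0.6937 m²; P = 2y√(1+z²) = 2×0.433×3.833 = 3.319 m. Hydraulic radius R = A/P = 0.6937/3.319 = 0.209 m. Q_B = (1/0.014)·0.6937·0.209^(2/3)·√0.005 = 1.234 m³/s.
The larger discharge is 1.234 m³/s and the smaller is 0.3111 m³/s; the ratio is 3.97.

3.97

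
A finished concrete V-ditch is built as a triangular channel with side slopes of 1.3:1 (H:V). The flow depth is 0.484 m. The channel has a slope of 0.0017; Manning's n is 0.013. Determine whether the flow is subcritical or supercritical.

For a triangular section with side slope z = 1.3: A = zy² = 1.3×0.484² = 0.3045 m²; P = 2y√(1+z²) = 2×0.484×1.64 = 1.588 m.
Hydraulic radius R = A/P = 0.3045/1.588 = 0.1918 m.
V = (1/n) R^(2/3) √S = (1/0.013) × 0.1918^(2/3) × √0.0017 = 1.055 m/s. Hydraulic depth D_h = A/T = 0.3045/1.258 = 0.242 m.
Froude number Fr = V/√(g·D_h) = 1.055/√(9.81×0.242) = 0.685, which is less than 1, so the flow is subcritical.

subcritical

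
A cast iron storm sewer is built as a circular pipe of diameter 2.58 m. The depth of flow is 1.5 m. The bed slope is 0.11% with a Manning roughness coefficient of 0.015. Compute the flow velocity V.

V = 1.75 m/s

For a circular section of diameter D = 2.58 m at depth y = 1.5 m, the central angle is θ = 2 arccos(1 − 2y/D) = 3.469 rad. Then A = (D²/8)(θ − sin θ) = 3.153 m² and P = Dθ/2 = 4.475 m.
Hydraulic radius R = A/P = 3.153/4.475 = 0.7047 m.
From Manning's equation, V = (1/n) R^(2/3) S^(1/2) = (1/0.015) × 0.7047^(2/3) × 0.0011^(1/2) = 1.75 m/s.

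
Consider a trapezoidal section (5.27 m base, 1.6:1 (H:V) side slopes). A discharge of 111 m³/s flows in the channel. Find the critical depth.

y_c = 2.7 m

At critical depth, Q² T / (g A³) = 1, i.e. A³/T = Q²/g = 111²/9.81 = 1256.
At y = 2.38 m: A³/T = 782.7 — too small.
At y = 2.97 m: A³/T = 1785 — too large.
At y = 2.7 m: A³/T = 1248 — close enough.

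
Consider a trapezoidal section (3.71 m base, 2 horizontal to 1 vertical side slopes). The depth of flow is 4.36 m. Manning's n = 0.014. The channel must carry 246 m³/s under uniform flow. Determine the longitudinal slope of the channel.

With bottom width b = 3.71 m and side slope z = 2: A = (b + zy)y = (3.71 + 2×4.36)×4.36 = 54.19 m²; P = b + 2y√(1+z²) = 3.71 + 2×4.36×2.236 = 23.21 m.
Hydraulic radius R = A/P = 54.19/23.21 = 2.335 m.
From Manning's equation, S = [nQ / (1 A R^(2/3))]² = [0.014 × 246 / (1 × 54.19 × 2.335^(2/3))]² = 0.0013.

S = 0.0013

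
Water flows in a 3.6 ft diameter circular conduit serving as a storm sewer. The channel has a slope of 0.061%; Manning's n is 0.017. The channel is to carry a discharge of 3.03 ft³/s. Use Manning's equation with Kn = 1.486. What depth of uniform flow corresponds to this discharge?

Manning's equation rearranged: A R^(2/3) = nQ / (1.486·√S) = 0.017 × 3.03 / (1.486 × √0.00061) = 1.403.
Try y = 1.17 ft: A R^(2/3) = 2.167 — too large.
Try y = 0.648 ft: A R^(2/3) = 0.6707 — too small.
Try y = 0.936 ft: A R^(2/3) = 1.405 — matches.

y_n = 0.936 ft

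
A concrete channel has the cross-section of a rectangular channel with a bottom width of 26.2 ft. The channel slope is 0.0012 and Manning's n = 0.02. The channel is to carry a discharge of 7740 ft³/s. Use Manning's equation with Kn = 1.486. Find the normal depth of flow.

y_n = 26.9 ft

Manning's equation rearranged: A R^(2/3) = nQ / (1.486·√S) = 0.02 × 7740 / (1.486 × √0.0012) = 3007.
At y = 30 ft: A R^(2/3) = 3431 — over.
At y = 20.2 ft: A R^(2/3) = 2108 — short.
At y = 26.9 ft: A R^(2/3) = 3006 — close enough.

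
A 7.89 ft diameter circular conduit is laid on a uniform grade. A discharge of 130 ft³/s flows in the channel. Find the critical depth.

y_c = 2.84 ft

At critical depth, Q² T / (g A³) = 1, i.e. A³/T = Q²/g = 130²/32.2 = 524.8.
Trying y = 3.16 ft: A³/T = 791.8 — over.
Trying y = 2.28 ft: A³/T = 224.5 — short.
Trying y = 2.84 ft: A³/T = 525 — close enough.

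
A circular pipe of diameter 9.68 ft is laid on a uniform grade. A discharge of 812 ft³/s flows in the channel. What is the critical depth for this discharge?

At critical depth, Q² T / (g A³) = 1, i.e. A³/T = Q²/g = 812²/32.2 = 20480.
Try y = 8.81 ft: A³/T = 62800 — too large.
Try y = 5.92 ft: A³/T = 11120 — too small.
Try y = 6.93 ft: A³/T = 20530 — matches.

y_c = 6.93 ft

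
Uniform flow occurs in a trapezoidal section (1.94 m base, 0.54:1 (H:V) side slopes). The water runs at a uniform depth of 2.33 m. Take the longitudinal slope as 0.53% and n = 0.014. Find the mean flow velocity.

V = 5.3 m/s

With bottom width b = 1.94 m and side slope z = 0.54: A = (b + zy)y = (1.94 + 0.54×2.33)×2.33 = 7.452 m²; P = b + 2y√(1+z²) = 1.94 + 2×2.33×1.136 = 7.236 m.
Hydraulic radius R = A/P = 7.452/7.236 = 1.03 m.
From Manning's equation, V = (1/n) R^(2/3) S^(1/2) = (1/0.014) × 1.03^(2/3) × 0.0053^(1/2) = 5.3 m/s.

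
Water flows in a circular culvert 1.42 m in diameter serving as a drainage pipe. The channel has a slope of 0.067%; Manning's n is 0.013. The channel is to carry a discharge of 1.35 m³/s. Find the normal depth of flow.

y_n = 1.01 m

Manning's equation rearranged: A R^(2/3) = nQ / (1·√S) = 0.013 × 1.35 / (√0.00067) = 0.678.
Try y = 0.703 m: A R^(2/3) = 0.3904 — too small.
Try y = 1.01 m: A R^(2/3) = 0.6786 — matches.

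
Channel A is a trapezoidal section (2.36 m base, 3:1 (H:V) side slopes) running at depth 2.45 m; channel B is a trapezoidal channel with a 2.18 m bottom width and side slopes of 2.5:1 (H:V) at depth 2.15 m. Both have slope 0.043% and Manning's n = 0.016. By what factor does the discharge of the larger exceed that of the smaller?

1.59

Channel A: With bottom width b = 2.36 m and side slope z = 3: A = (b + zy)y = (2.36 + 3×2.45)×2.45 = 23.79 m²; P = b + 2y√(1+z²) = 2.36 + 2×2.45×3.162 = 17.86 m. Hydraulic radius R = A/P = 23.79/17.86 = 1.332 m. Q_A = (1/0.016)·23.79·1.332^(2/3)·√0.00043 = 37.33 m³/s.
Channel B: With bottom width b = 2.18 m and side slope z = 2.5: A = (b + zy)y = (2.18 + 2.5×2.15)×2.15 = 16.24 m²; P = b + 2y√(1+z²) = 2.18 + 2×2.15×2.693 = 13.76 m. Hydraulic radius R = A/P = 16.24/13.76 = 1.181 m. Q_B = (1/0.016)·16.24·1.181^(2/3)·√0.00043 = 23.52 m³/s.
The larger discharge is 37.33 m³/s and the smaller is 23.52 m³/s; the ratio is 1.59.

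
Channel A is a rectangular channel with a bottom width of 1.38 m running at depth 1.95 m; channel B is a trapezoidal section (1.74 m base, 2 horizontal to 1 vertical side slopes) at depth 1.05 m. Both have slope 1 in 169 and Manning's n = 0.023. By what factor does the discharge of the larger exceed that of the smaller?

1.72

Channel A: Flow area A = b·y = 1.38 × 1.95 = 2.691 m². Wetted perimeter P = b + 2y = 1.38 + 2×1.95 = 5.28 m. Hydraulic radius R = A/P = 2.691/5.28 = 0.5097 m. Q_A = (1/0.023)·2.691·0.5097^(2/3)·√0.005917 = 5.742 m³/s.
Channel B: With bottom width b = 1.74 m and side slope z = 2: A = (b + zy)y = (1.74 + 2×1.05)×1.05 = 4.032 m²; P = b + 2y√(1+z²) = 1.74 + 2×1.05×2.236 = 6.436 m. Hydraulic radius R = A/P = 4.032/6.436 = 0.6265 m. Q_B = (1/0.023)·4.032·0.6265^(2/3)·√0.005917 = 9.873 m³/s.
The larger discharge is 9.873 m³/s and the smaller is 5.742 m³/s; the ratio is 1.72.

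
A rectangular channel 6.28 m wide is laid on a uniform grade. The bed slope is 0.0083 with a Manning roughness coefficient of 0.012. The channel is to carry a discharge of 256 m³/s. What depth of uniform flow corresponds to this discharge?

y_n = 3.75 m

Manning's equation rearranged: A R^(2/3) = nQ / (1·√S) = 0.012 × 256 / (√0.0083) = 33.72.
Trying y = 2.78 m: A R^(2/3) = 22.62 — too small.
Trying y = 4.68 m: A R^(2/3) = 44.76 — too large.
Trying y = 3.75 m: A R^(2/3) = 33.66 — ≈ 33.72.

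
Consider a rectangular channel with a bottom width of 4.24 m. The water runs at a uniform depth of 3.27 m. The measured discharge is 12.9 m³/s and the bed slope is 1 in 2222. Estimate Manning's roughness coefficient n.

n = 0.027

Flow area A = b·y = 4.24 × 3.27 = 13.86 m². Wetted perimeter P = b + 2y = 4.24 + 2×3.27 = 10.78 m.
Hydraulic radius R = A/P = 13.86/10.78 = 1.286 m.
Rearranging Manning's equation: n = (1/Q) A R^(2/3) S^(1/2) = (1/12.9) × 13.86 × 1.286^(2/3) × √0.00045 = 0.027.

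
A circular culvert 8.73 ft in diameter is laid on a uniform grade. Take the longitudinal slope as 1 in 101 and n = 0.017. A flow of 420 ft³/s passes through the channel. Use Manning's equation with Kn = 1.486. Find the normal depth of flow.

y_n = 4.26 ft

Manning's equation rearranged: A R^(2/3) = nQ / (1.486·√S) = 0.017 × 420 / (1.486 × √0.009901) = 48.29.
Trying y = 5.15 ft: A R^(2/3) = 65.92 — high.
Trying y = 4.26 ft: A R^(2/3) = 48.31 — matches.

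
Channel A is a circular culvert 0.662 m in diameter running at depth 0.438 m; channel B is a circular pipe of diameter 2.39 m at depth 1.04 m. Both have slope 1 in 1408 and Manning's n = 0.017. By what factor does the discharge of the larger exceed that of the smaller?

15.5

Channel A: For a circular section of diameter D = 0.662 m at depth y = 0.438 m, the central angle is θ = 2 arccos(1 − 2y/D) = 3.8 rad. Then A = (D²/8)(θ − sin θ) = 0.2417 m² and P = Dθ/2 = 1.258 m. Hydraulic radius R = A/P = 0.2417/1.258 = 0.1921 m. Q_A = (1/0.017)·0.2417·0.1921^(2/3)·√0.0007102 = 0.1262 m³/s.
Channel B: For a circular section of diameter D = 2.39 m at depth y = 1.04 m, the central angle is θ = 2 arccos(1 − 2y/D) = 2.881 rad. Then A = (D²/8)(θ − sin θ) = 1.874 m² and P = Dθ/2 = 3.443 m. Hydraulic radius R = A/P = 1.874/3.443 = 0.5442 m. Q_B = (1/0.017)·1.874·0.5442^(2/3)·√0.0007102 = 1.958 m³/s.
The larger discharge is 1.958 m³/s and the smaller is 0.1262 m³/s; the ratio is 15.5.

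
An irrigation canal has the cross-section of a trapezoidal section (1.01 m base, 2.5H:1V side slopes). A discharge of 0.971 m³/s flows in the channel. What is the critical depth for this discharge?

y_c = 0.343 m

At critical depth, Q² T / (g A³) = 1, i.e. A³/T = Q²/g = 0.971²/9.81 = 0.09611.
At y = 0.249 m: A³/T = 0.02979 — short.
At y = 0.436 m: A³/T = 0.2406 — over.
At y = 0.343 m: A³/T = 0.09645 — close enough.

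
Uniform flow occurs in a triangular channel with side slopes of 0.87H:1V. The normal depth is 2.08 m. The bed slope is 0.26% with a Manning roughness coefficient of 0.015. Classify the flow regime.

subcritical

For a triangular section with side slope z = 0.87: A = zy² = 0.87×2.08² = 3.764 m²; P = 2y√(1+z²) = 2×2.08×1.325 = 5.514 m.
Hydraulic radius R = A/P = 3.764/5.514 = 0.6826 m.
V = (1/n) R^(2/3) √S = (1/0.015) × 0.6826^(2/3) × √0.0026 = 2.635 m/s. Hydraulic depth D_h = A/T = 3.764/3.619 = 1.04 m.
Froude number Fr = V/√(g·D_h) = 2.635/√(9.81×1.04) = 0.825, which is less than 1, so the flow is subcritical.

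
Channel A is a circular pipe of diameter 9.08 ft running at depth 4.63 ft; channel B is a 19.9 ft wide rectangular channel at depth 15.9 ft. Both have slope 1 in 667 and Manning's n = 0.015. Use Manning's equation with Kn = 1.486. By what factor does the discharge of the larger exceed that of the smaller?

18.3

Channel A: For a circular section of diameter D = 9.08 ft at depth y = 4.63 ft, the central angle is θ = 2 arccos(1 − 2y/D) = 3.181 rad. Then A = (D²/8)(θ − sin θ) = 33.19 ft² and P = Dθ/2 = 14.44 ft. Hydraulic radius R = A/P = 33.19/14.44 = 2.298 ft. Q_A = (1.486/0.015)·33.19·2.298^(2/3)·√0.001499 = 221.7 ft³/s.
Channel B: Flow area A = b·y = 19.9 × 15.9 = 316.4 ft². Wetted perimeter P = b + 2y = 19.9 + 2×15.9 = 51.7 ft. Hydraulic radius R = A/P = 316.4/51.7 = 6.12 ft. Q_B = (1.486/0.015)·316.4·6.12^(2/3)·√0.001499 = 4061 ft³/s.
The larger discharge is 4061 ft³/s and the smaller is 221.7 ft³/s; the ratio is 18.3.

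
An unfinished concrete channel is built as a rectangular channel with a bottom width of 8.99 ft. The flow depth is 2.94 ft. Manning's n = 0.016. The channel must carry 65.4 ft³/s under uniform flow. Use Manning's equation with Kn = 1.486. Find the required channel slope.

S = 0.00033

Flow area A = b·y = 8.99 × 2.94 = 26.43 ft². Wetted perimeter P = b + 2y = 8.99 + 2×2.94 = 14.87 ft.
Hydraulic radius R = A/P = 26.43/14.87 = 1.777 ft.
From Manning's equation, S = [nQ / (1.486 A R^(2/3))]² = [0.016 × 65.4 / (1.486 × 26.43 × 1.777^(2/3))]² = 0.00033.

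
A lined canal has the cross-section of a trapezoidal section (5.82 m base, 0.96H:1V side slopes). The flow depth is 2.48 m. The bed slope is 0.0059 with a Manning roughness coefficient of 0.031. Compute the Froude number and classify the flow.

With bottom width b = 5.82 m and side slope z = 0.96: A = (b + zy)y = (5.82 + 0.96×2.48)×2.48 = 20.34 m²; P = b + 2y√(1+z²) = 5.82 + 2×2.48×1.386 = 12.7 m.
Hydraulic radius R = A/P = 20.34/12.7 = 1.602 m.
V = (1/n) R^(2/3) √S = (1/0.031) × 1.602^(2/3) × √0.0059 = 3.392 m/s. Hydraulic depth D_h = A/T = 20.34/10.58 = 1.922 m.
Froude number Fr = V/√(g·D_h) = 3.392/√(9.81×1.922) = 0.781, which is less than 1, so the flow is subcritical.

subcritical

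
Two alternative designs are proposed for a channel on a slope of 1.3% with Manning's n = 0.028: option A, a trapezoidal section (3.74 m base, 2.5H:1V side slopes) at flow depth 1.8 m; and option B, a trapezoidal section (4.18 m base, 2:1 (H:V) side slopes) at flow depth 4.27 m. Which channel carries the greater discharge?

Channel A: With bottom width b = 3.74 m and side slope z = 2.5: A = (b + zy)y = (3.74 + 2.5×1.8)×1.8 = 14.83 m²; P = b + 2y√(1+z²) = 3.74 + 2×1.8×2.693 = 13.43 m. Hydraulic radius R = A/P = 14.83/13.43 = 1.104 m. Q_A = (1/0.028)·14.83·1.104^(2/3)·√0.013 = 64.52 m³/s.
Channel B: With bottom width b = 4.18 m and side slope z = 2: A = (b + zy)y = (4.18 + 2×4.27)×4.27 = 54.31 m²; P = b + 2y√(1+z²) = 4.18 + 2×4.27×2.236 = 23.28 m. Hydraulic radius R = A/P = 54.31/23.28 = 2.333 m. Q_B = (1/0.028)·54.31·2.333^(2/3)·√0.013 = 389.1 m³/s.
Q_A = 64.52 m³/s vs Q_B = 389.1 m³/s, so channel B carries more.

channel B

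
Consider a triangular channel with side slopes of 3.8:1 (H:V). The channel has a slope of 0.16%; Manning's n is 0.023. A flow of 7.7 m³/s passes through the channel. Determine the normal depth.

Manning's equation rearranged: A R^(2/3) = nQ / (1·√S) = 0.023 × 7.7 / (√0.0016) = 4.428.
Try y = 0.919 m: A R^(2/3) = 1.869 — low.
Try y = 1.27 m: A R^(2/3) = 4.428 — matches.

y_n = 1.27 m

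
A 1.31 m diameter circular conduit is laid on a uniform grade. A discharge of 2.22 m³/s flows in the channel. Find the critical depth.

y_c = 0.8 m

At critical depth, Q² T / (g A³) = 1, i.e. A³/T = Q²/g = 2.22²/9.81 = 0.5024.
Try y = 0.644 m: A³/T = 0.219 — low.
Try y = 1 m: A³/T = 1.208 — high.
Try y = 0.8 m: A³/T = 0.5019 — ≈ 0.5024.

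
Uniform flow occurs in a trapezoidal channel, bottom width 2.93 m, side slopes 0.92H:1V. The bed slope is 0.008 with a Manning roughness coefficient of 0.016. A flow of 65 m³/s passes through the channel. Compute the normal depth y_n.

y_n = 2.12 m

Manning's equation rearranged: A R^(2/3) = nQ / (1·√S) = 0.016 × 65 / (√0.008) = 11.63.
Trying y = 1.88 m: A R^(2/3) = 9.276 — low.
Trying y = 2.52 m: A R^(2/3) = 16.18 — high.
Trying y = 2.12 m: A R^(2/3) = 11.62 — ≈ 11.63.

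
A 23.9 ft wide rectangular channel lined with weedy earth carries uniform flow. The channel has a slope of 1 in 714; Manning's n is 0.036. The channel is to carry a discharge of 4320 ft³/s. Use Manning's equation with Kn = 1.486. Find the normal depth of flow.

y_n = 28.3 ft

Manning's equation rearranged: A R^(2/3) = nQ / (1.486·√S) = 0.036 × 4320 / (1.486 × √0.001401) = 2797.
Trying y = 34.4 ft: A R^(2/3) = 3523 — too large.
Trying y = 19.4 ft: A R^(2/3) = 1760 — too small.
Trying y = 28.3 ft: A R^(2/3) = 2795 — matches.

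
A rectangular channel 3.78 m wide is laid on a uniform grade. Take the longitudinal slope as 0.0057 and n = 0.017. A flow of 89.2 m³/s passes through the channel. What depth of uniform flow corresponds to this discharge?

y_n = 4.41 m

Manning's equation rearranged: A R^(2/3) = nQ / (1·√S) = 0.017 × 89.2 / (√0.0057) = 20.09.
At y = 3.3 m: A R^(2/3) = 14.1 — low.
At y = 4.82 m: A R^(2/3) = 22.34 — high.
At y = 4.41 m: A R^(2/3) = 20.09 — ≈ 20.09.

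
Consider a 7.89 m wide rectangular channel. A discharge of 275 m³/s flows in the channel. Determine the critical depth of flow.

y_c = 4.98 m

For a rectangular channel, critical depth y_c = (q²/g)^(1/3) where q = Q/b = 275/7.89 = 34.85 m²/s.
So y_c = (34.85²/9.81)^(1/3) = 4.98 m.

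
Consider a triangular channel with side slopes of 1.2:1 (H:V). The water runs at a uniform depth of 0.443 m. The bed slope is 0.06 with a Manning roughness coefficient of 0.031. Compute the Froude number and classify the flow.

For a triangular section with side slope z = 1.2: A = zy² = 1.2×0.443² = 0.2355 m²; P = 2y√(1+z²) = 2×0.443×1.562 = 1.384 m.
Hydraulic radius R = A/P = 0.2355/1.384 = 0.1702 m.
V = (1/n) R^(2/3) √S = (1/0.031) × 0.1702^(2/3) × √0.06 = 2.426 m/s. Hydraulic depth D_h = A/T = 0.2355/1.063 = 0.2215 m.
Froude number Fr = V/√(g·D_h) = 2.426/√(9.81×0.2215) = 1.65, which is greater than 1, so the flow is supercritical.

supercritical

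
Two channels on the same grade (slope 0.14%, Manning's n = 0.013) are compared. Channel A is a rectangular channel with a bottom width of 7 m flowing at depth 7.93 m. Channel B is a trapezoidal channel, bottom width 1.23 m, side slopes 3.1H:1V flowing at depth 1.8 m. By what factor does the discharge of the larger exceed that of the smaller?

Channel A: Flow area A = b·y = 7 × 7.93 = 55.51 m². Wetted perimeter P = b + 2y = 7 + 2×7.93 = 22.86 m. Hydraulic radius R = A/P = 55.51/22.86 = 2.428 m. Q_A = (1/0.013)·55.51·2.428^(2/3)·√0.0014 = 288.6 m³/s.
Channel B: With bottom width b = 1.23 m and side slope z = 3.1: A = (b + zy)y = (1.23 + 3.1×1.8)×1.8 = 12.26 m²; P = b + 2y√(1+z²) = 1.23 + 2×1.8×3.257 = 12.96 m. Hydraulic radius R = A/P = 12.26/12.96 = 0.9461 m. Q_B = (1/0.013)·12.26·0.9461^(2/3)·√0.0014 = 34 m³/s.
The larger discharge is 288.6 m³/s and the smaller is 34 m³/s; the ratio is 8.49.

8.49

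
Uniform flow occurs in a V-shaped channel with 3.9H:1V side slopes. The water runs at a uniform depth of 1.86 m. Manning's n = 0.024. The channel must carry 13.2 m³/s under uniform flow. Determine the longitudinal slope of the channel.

S = 0.000634

For a triangular section with side slope z = 3.9: A = zy² = 3.9×1.86² = 13.49 m²; P = 2y√(1+z²) = 2×1.86×4.026 = 14.98 m.
Hydraulic radius R = A/P = 13.49/14.98 = 0.9009 m.
From Manning's equation, S = [nQ / (1 A R^(2/3))]² = [0.024 × 13.2 / (1 × 13.49 × 0.9009^(2/3))]² = 0.000634.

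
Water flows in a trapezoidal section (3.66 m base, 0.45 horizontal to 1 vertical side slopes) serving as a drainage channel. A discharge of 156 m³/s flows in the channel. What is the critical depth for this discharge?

At critical depth, Q² T / (g A³) = 1, i.e. A³/T = Q²/g = 156²/9.81 = 2481.
Try y = 3.57 m: A³/T = 967 — too small.
Try y = 5.92 m: A³/T = 5838 — too large.
Try y = 4.67 m: A³/T = 2477 — ≈ 2481.

y_c = 4.67 m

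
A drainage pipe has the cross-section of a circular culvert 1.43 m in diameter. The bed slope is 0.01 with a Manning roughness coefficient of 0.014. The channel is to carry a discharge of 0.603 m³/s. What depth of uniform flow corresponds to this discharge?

Manning's equation rearranged: A R^(2/3) = nQ / (1·√S) = 0.014 × 0.603 / (√0.01) = 0.08442.
Trying y = 0.359 m: A R^(2/3) = 0.1117 — high.
Trying y = 0.276 m: A R^(2/3) = 0.06591 — low.
Trying y = 0.312 m: A R^(2/3) = 0.08444 — close enough.

y_n = 0.312 m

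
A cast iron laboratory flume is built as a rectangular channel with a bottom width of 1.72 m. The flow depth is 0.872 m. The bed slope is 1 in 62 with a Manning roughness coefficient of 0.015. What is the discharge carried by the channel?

Q = 7.27 m³/s

Flow area A = b·y = 1.72 × 0.872 = 1.5 m². Wetted perimeter P = b + 2y = 1.72 + 2×0.872 = 3.464 m.
Hydraulic radius R = A/P = 1.5/3.464 = 0.433 m.
Manning's equation: Q = (1/n) A R^(2/3) S^(1/2) = (1/0.015) × 1.5 × 0.433^(2/3) × 0.01613^(1/2) = 7.27 m³/s.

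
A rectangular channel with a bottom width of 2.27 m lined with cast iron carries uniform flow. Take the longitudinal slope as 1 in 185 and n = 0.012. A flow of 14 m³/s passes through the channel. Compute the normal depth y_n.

Manning's equation rearranged: A R^(2/3) = nQ / (1·√S) = 0.012 × 14 / (√0.005405) = 2.285.
Try y = 1.1 m: A R^(2/3) = 1.694 — low.
Try y = 1.72 m: A R^(2/3) = 3.03 — high.
Try y = 1.38 m: A R^(2/3) = 2.285 — close enough.

y_n = 1.38 m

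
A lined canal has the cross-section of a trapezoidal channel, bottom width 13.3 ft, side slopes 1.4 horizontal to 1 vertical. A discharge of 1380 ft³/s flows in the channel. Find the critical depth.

At critical depth, Q² T / (g A³) = 1, i.e. A³/T = Q²/g = 1380²/32.2 = 59140.
At y = 6.49 ft: A³/T = 97440 — over.
At y = 4.85 ft: A³/T = 34410 — short.
At y = 5.65 ft: A³/T = 59100 — close enough.

y_c = 5.65 ft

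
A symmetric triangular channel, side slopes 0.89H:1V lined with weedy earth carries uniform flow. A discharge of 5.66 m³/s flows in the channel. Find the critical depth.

At critical depth, Q² T / (g A³) = 1, i.e. A³/T = Q²/g = 5.66²/9.81 = 3.266.
Try y = 1.77 m: A³/T = 6.88 — too large.
Try y = 1.32 m: A³/T = 1.587 — too small.
Try y = 1.52 m: A³/T = 3.213 — matches.

y_c = 1.52 m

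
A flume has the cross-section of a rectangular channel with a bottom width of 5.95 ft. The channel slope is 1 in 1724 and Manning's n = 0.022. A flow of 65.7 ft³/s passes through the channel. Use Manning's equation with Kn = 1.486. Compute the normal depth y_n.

y_n = 4.58 ft

Manning's equation rearranged: A R^(2/3) = nQ / (1.486·√S) = 0.022 × 65.7 / (1.486 × √0.00058) = 40.39.
Try y = 5.81 ft: A R^(2/3) = 54.28 — too large.
Try y = 4.58 ft: A R^(2/3) = 40.38 — ≈ 40.39.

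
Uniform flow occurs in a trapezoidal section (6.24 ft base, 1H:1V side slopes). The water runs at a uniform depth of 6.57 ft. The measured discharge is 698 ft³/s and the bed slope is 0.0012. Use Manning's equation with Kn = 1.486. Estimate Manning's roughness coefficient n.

With bottom width b = 6.24 ft and side slope z = 1: A = (b + zy)y = (6.24 + 1×6.57)×6.57 = 84.16 ft²; P = b + 2y√(1+z²) = 6.24 + 2×6.57×1.414 = 24.82 ft.
Hydraulic radius R = A/P = 84.16/24.82 = 3.391 ft.
Rearranging Manning's equation: n = (1.486/Q) A R^(2/3) S^(1/2) = (1.486/698) × 84.16 × 3.391^(2/3) × √0.0012 = 0.014.

n = 0.014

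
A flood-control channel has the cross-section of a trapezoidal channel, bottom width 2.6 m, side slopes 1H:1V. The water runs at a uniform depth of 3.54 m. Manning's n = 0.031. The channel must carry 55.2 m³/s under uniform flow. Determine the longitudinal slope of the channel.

S = 0.003

With bottom width b = 2.6 m and side slope z = 1: A = (b + zy)y = (2.6 + 1×3.54)×3.54 = 21.74 m²; P = b + 2y√(1+z²) = 2.6 + 2×3.54×1.414 = 12.61 m.
Hydraulic radius R = A/P = 21.74/12.61 = 1.723 m.
From Manning's equation, S = [nQ / (1 A R^(2/3))]² = [0.031 × 55.2 / (1 × 21.74 × 1.723^(2/3))]² = 0.003.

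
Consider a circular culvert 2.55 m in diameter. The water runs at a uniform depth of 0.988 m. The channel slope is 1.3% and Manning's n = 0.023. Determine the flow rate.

Q = 5.96 m³/s

For a circular section of diameter D = 2.55 m at depth y = 0.988 m, the central angle is θ = 2 arccos(1 − 2y/D) = 2.688 rad. Then A = (D²/8)(θ − sin θ) = 1.828 m² and P = Dθ/2 = 3.427 m.
Hydraulic radius R = A/P = 1.828/3.427 = 0.5335 m.
Manning's equation: Q = (1/n) A R^(2/3) S^(1/2) = (1/0.023) × 1.828 × 0.5335^(2/3) × 0.013^(1/2) = 5.96 m³/s.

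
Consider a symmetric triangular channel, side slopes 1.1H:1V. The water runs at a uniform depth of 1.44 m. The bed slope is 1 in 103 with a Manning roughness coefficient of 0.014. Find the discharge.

Q = 10.6 m³/s

For a triangular section with side slope z = 1.1: A = zy² = 1.1×1.44² = 2.281 m²; P = 2y√(1+z²) = 2×1.44×1.487 = 4.281 m.
Hydraulic radius R = A/P = 2.281/4.281 = 0.5328 m.
Manning's equation: Q = (1/n) A R^(2/3) S^(1/2) = (1/0.014) × 2.281 × 0.5328^(2/3) × 0.009709^(1/2) = 10.6 m³/s.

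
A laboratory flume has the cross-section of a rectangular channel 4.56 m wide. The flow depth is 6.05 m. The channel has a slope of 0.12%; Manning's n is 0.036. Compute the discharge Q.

Flow area A = b·y = 4.56 × 6.05 = 27.59 m². Wetted perimeter P = b + 2y = 4.56 + 2×6.05 = 16.66 m.
Hydraulic radius R = A/P = 27.59/16.66 = 1.656 m.
Manning's equation: Q = (1/n) A R^(2/3) S^(1/2) = (1/0.036) × 27.59 × 1.656^(2/3) × 0.0012^(1/2) = 37.2 m³/s.

Q = 37.2 m³/s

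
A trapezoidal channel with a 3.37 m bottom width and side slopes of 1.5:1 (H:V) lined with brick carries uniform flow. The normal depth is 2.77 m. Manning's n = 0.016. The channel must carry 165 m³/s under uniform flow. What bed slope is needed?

With bottom width b = 3.37 m and side slope z = 1.5: A = (b + zy)y = (3.37 + 1.5×2.77)×2.77 = 20.84 m²; P = b + 2y√(1+z²) = 3.37 + 2×2.77×1.803 = 13.36 m.
Hydraulic radius R = A/P = 20.84/13.36 = 1.561 m.
From Manning's equation, S = [nQ / (1 A R^(2/3))]² = [0.016 × 165 / (1 × 20.84 × 1.561^(2/3))]² = 0.00886.

S = 0.00886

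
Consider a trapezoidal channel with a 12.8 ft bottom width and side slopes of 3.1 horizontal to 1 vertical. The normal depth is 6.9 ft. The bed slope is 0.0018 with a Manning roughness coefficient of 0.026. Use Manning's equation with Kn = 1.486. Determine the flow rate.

Q = 1460 ft³/s

With bottom width b = 12.8 ft and side slope z = 3.1: A = (b + zy)y = (12.8 + 3.1×6.9)×6.9 = 235.9 ft²; P = b + 2y√(1+z²) = 12.8 + 2×6.9×3.257 = 57.75 ft.
Hydraulic radius R = A/P = 235.9/57.75 = 4.085 ft.
Manning's equation: Q = (1.486/n) A R^(2/3) S^(1/2) = (1.486/0.026) × 235.9 × 4.085^(2/3) × 0.0018^(1/2) = 1460 ft³/s.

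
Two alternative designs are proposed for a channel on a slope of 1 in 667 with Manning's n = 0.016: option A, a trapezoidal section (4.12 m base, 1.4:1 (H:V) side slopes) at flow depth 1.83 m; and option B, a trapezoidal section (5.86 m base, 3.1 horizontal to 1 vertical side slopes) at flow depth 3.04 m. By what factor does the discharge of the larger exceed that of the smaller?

Channel A: With bottom width b = 4.12 m and side slope z = 1.4: A = (b + zy)y = (4.12 + 1.4×1.83)×1.83 = 12.23 m²; P = b + 2y√(1+z²) = 4.12 + 2×1.83×1.72 = 10.42 m. Hydraulic radius R = A/P = 12.23/10.42 = 1.174 m. Q_A = (1/0.016)·12.23·1.174^(2/3)·√0.001499 = 32.93 m³/s.
Channel B: With bottom width b = 5.86 m and side slope z = 3.1: A = (b + zy)y = (5.86 + 3.1×3.04)×3.04 = 46.46 m²; P = b + 2y√(1+z²) = 5.86 + 2×3.04×3.257 = 25.66 m. Hydraulic radius R = A/P = 46.46/25.66 = 1.81 m. Q_B = (1/0.016)·46.46·1.81^(2/3)·√0.001499 = 167 m³/s.
The larger discharge is 167 m³/s and the smaller is 32.93 m³/s; the ratio is 5.07.

5.07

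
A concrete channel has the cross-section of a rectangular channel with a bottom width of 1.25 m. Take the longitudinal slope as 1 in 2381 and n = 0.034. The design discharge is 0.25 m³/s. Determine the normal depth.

y_n = 0.696 m

Manning's equation rearranged: A R^(2/3) = nQ / (1·√S) = 0.034 × 0.25 / (√0.00042) = 0.4148.
Trying y = 0.515 m: A R^(2/3) = 0.2771 — too small.
Trying y = 0.842 m: A R^(2/3) = 0.5314 — too large.
Trying y = 0.696 m: A R^(2/3) = 0.4149 — ≈ 0.4148.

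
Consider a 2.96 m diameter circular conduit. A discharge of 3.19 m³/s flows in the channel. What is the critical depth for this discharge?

y_c = 0.757 m

At critical depth, Q² T / (g A³) = 1, i.e. A³/T = Q²/g = 3.19²/9.81 = 1.037.
Try y = 0.885 m: A³/T = 1.904 — over.
Try y = 0.757 m: A³/T = 1.038 — matches.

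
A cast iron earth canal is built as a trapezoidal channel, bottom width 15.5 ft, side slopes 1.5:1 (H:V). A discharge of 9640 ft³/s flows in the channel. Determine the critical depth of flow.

y_c = 14.8 ft

At critical depth, Q² T / (g A³) = 1, i.e. A³/T = Q²/g = 9640²/32.2 = 2886000.
Try y = 12.2 ft: A³/T = 1346000 — short.
Try y = 18.2 ft: A³/T = 6743000 — over.
Try y = 14.8 ft: A³/T = 2900000 — close enough.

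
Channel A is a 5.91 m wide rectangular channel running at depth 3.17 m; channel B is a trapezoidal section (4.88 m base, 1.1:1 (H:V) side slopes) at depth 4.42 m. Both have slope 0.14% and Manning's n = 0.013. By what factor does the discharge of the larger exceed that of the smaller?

3.09

Channel A: Flow area A = b·y = 5.91 × 3.17 = 18.73 m². Wetted perimeter P = b + 2y = 5.91 + 2×3.17 = 12.25 m. Hydraulic radius R = A/P = 18.73/12.25 = 1.529 m. Q_A = (1/0.013)·18.73·1.529^(2/3)·√0.0014 = 71.58 m³/s.
Channel B: With bottom width b = 4.88 m and side slope z = 1.1: A = (b + zy)y = (4.88 + 1.1×4.42)×4.42 = 43.06 m²; P = b + 2y√(1+z²) = 4.88 + 2×4.42×1.487 = 18.02 m. Hydraulic radius R = A/P = 43.06/18.02 = 2.389 m. Q_B = (1/0.013)·43.06·2.389^(2/3)·√0.0014 = 221.5 m³/s.
The larger discharge is 221.5 m³/s and the smaller is 71.58 m³/s; the ratio is 3.09.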